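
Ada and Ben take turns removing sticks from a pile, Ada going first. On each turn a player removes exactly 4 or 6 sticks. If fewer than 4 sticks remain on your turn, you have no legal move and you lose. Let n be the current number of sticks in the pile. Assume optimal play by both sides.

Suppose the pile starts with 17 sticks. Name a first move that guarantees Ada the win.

Remove 4, leaving 13.

Positions with no move are L. A position that does have a move is losing for the player to move precisely when every available move leads to a winning position for the opponent. Fill in the labels:
n=0: no move → L
n=1: no move → L
n=2: no move → L
n=3: no move → L
n=4: W (go to 0, an L position)
n=5: W (go to 1, an L position)
n=6: W (go to 2, an L position)
n=7: W (go to 3, an L position)
n=8: W (go to 2, an L position)
n=9: W (go to 3, an L position)
n=10: L (options 6(W), 4(W) are all W)
n=11: L (options 7(W), 5(W) are all W)
n=12: L (options 8(W), 6(W) are all W)
n=13: L (options 9(W), 7(W) are all W)
n=14: W (go to 10, an L position)
n=15: W (go to 11, an L position)
n=16: W (go to 12, an L position)
n=17: W (go to 13, an L position)
From 17, the L positions reachable in one move are: 13, 11. Any move reaching one of these is winning.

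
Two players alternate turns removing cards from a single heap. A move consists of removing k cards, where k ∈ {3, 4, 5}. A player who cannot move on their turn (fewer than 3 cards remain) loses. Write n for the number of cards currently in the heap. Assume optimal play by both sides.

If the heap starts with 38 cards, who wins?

The first player wins.

Label each position W (a win for the player to move) or L (a loss). A position with no legal move is L; any other position is W exactly when some move reaches an L, and L when every move reaches a W.
n=0: no move → L
n=1: no move → L
n=2: no move → L
n=3: reaches L-position 0 → W
n=4: reaches L-position 1 → W
n=5: reaches L-position 2 → W
n=6: reaches L-position 2 → W
n=7: reaches L-position 2 → W
n=8: only reaches 5(W), 4(W), 3(W), all W → L
n=9: only reaches 6(W), 5(W), 4(W), all W → L
n=10: only reaches 7(W), 6(W), 5(W), all W → L
n=11: reaches L-position 8 → W
n=12: reaches L-position 9 → W
n=13: reaches L-position 10 → W
n=14: reaches L-position 10 → W
n=15: reaches L-position 10 → W
n=16: only reaches 13(W), 12(W), 11(W), all W → L
n=17: only reaches 14(W), 13(W), 12(W), all W → L
n=18: only reaches 15(W), 14(W), 13(W), all W → L
n=19: reaches L-position 16 → W
n=20: reaches L-position 17 → W
n=21: reaches L-position 18 → W
n=22: reaches L-position 18 → W
n=23: reaches L-position 18 → W
n=24: only reaches 21(W), 20(W), 19(W), all W → L
n=25: only reaches 22(W), 21(W), 20(W), all W → L
n=26: only reaches 23(W), 22(W), 21(W), all W → L
n=27: reaches L-position 24 → W
n=28: reaches L-position 25 → W
n=29: reaches L-position 26 → W
n=30: reaches L-position 26 → W
n=31: reaches L-position 26 → W
n=32: only reaches 29(W), 28(W), 27(W), all W → L
n=33: only reaches 30(W), 29(W), 28(W), all W → L
n=34: only reaches 31(W), 30(W), 29(W), all W → L
n=35: reaches L-position 32 → W
n=36: reaches L-position 33 → W
n=37: reaches L-position 34 → W
n=38: reaches L-position 34 → W
The starting position 38 is W: the player to move should remove 4, leaving 34, handing over an L position.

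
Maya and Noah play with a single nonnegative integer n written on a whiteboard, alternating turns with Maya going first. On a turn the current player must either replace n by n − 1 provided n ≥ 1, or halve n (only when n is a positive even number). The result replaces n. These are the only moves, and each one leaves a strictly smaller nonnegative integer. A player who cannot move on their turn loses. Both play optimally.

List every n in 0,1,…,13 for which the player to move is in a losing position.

Label each position W (a win for the player to move) or L (a loss). A position with no legal move is L; any other position is W exactly when some move reaches an L, and L when every move reaches a W.
n=0: no move → L
n=1: →0(L), so W
n=2: →1(W) only, which is W, so L
n=3: →2(L), so W
n=4: →2(L), so W
n=5: →4(W) only, which is W, so L
n=6: →5(L), so W
n=7: →6(W) only, which is W, so L
n=8: →7(L), so W
n=9: →8(W) only, which is W, so L
n=10: →5(L), so W
n=11: →10(W) only, which is W, so L
n=12: →11(L), so W
n=13: →12(W) only, which is W, so L
Reading off the rows marked L gives the requested list; there are 7 such values of n.

0, 2, 5, 7, 9, 11, 13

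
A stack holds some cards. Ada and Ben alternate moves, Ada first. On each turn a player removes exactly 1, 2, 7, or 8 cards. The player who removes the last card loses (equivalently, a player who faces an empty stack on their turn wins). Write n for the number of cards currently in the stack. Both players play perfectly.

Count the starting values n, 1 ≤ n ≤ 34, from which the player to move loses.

12

Use the standard recursion: the mover wins at a terminal position; elsewhere, the mover wins exactly when some move hands the opponent an L position.
n=0: no move; the opponent has just taken the last card and therefore loses → W
n=1: L (sole option 0(W) is W)
n=2: W (go to 1, an L position)
n=3: W (go to 1, an L position)
n=4: L (options 3(W), 2(W) are all W)
n=5: W (go to 4, an L position)
n=6: W (go to 4, an L position)
n=7: L (options 6(W), 5(W), 0(W) are all W)
n=8: W (go to 7, an L position)
n=9: W (go to 7, an L position)
n=10: L (options 9(W), 8(W), 3(W), 2(W) are all W)
n=11: W (go to 10, an L position)
n=12: W (go to 10, an L position)
n=13: L (options 12(W), 11(W), 6(W), 5(W) are all W)
n=14: W (go to 13, an L position)
n=15: W (go to 13, an L position)
n=16: L (options 15(W), 14(W), 9(W), 8(W) are all W)
n=17: W (go to 16, an L position)
n=18: W (go to 16, an L position)
n=19: L (options 18(W), 17(W), 12(W), 11(W) are all W)
n=20: W (go to 19, an L position)
n=21: W (go to 19, an L position)
n=22: L (options 21(W), 20(W), 15(W), 14(W) are all W)
n=23: W (go to 22, an L position)
n=24: W (go to 22, an L position)
n=25: L (options 24(W), 23(W), 18(W), 17(W) are all W)
n=26: W (go to 25, an L position)
n=27: W (go to 25, an L position)
n=28: L (options 27(W), 26(W), 21(W), 20(W) are all W)
n=29: W (go to 28, an L position)
n=30: W (go to 28, an L position)
n=31: L (options 30(W), 29(W), 24(W), 23(W) are all W)
n=32: W (go to 31, an L position)
n=33: W (go to 31, an L position)
n=34: L (options 33(W), 32(W), 27(W), 26(W) are all W)
L entries with 1 ≤ n ≤ 34 (the range starts at n=1): n = 1, 4, 7, 10, 13, 16, 19, 22, 25, 28, 31, 34; that makes 12.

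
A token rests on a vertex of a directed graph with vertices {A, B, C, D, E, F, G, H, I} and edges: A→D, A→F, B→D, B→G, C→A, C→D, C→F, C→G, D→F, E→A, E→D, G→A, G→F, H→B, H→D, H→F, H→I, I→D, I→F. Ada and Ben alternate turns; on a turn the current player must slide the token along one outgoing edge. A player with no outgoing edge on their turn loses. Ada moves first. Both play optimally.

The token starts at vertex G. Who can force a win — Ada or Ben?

Build the W/L table. Terminal = L. A non-terminal position is W if it has a move to some L; otherwise it is L.
Every edge goes from a vertex to one that appears earlier in the order F, D, A, G, B, I, C, E, H, so processing vertices in that order labels each vertex after all of its successors.
F: no outgoing edge → L
D: can move to F, which is L ⇒ W
A: can move to F, which is L ⇒ W
G: can move to F, which is L ⇒ W
B: moves to G(W), D(W); every one is W ⇒ L
I: can move to F, which is L ⇒ W
C: can move to F, which is L ⇒ W
E: moves to A(W), D(W); every one is W ⇒ L
H: can move to B, which is L ⇒ W
From G Ada can move to F, reaching an L position.

Ada wins.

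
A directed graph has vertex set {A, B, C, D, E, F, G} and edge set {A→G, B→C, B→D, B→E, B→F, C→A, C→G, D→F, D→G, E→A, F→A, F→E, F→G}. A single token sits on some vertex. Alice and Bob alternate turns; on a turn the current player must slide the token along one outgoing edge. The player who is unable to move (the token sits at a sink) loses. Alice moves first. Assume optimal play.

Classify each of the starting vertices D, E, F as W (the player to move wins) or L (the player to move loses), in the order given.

D: W, E: L, F: W

Label each position W (a win for the player to move) or L (a loss). A position with no legal move is L; any other position is W exactly when some move reaches an L, and L when every move reaches a W.
Every edge goes from a vertex to one that appears earlier in the order G, A, E, F, D, C, B, so processing vertices in that order labels each vertex after all of its successors.
G: no outgoing edge → L
A: W (go to G, an L position)
E: L (sole option A(W) is W)
F: W (go to E, an L position)
D: W (go to G, an L position)
C: W (go to G, an L position)
B: W (go to E, an L position)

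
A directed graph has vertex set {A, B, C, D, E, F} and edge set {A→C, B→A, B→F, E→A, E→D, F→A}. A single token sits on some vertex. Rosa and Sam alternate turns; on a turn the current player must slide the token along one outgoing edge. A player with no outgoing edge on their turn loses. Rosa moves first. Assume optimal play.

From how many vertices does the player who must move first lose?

3

Classify positions by backward induction: terminal positions (no move available) are L. From any other position, the mover wins iff some move reaches an L.
Every edge goes from a vertex to one that appears earlier in the order C, D, A, E, F, B, so processing vertices in that order labels each vertex after all of its successors.
C: no outgoing edge → L
D: no outgoing edge → L
A: reaches L-position C → W
E: reaches L-position D → W
F: only reaches A(W), which is W → L
B: reaches L-position F → W
The L vertices are C, D, F; that is 3 in all.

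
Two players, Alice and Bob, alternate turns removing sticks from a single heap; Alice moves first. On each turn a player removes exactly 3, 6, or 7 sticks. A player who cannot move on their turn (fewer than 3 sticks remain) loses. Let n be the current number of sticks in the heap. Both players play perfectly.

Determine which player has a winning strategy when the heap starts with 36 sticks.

Alice wins.

Classify positions by backward induction: terminal positions (no move available) are L. From any other position, the mover wins iff some move reaches an L.
n=0: no move → L
n=1: no move → L
n=2: no move → L
n=3: →0(L), so W
n=4: →1(L), so W
n=5: →2(L), so W
n=6: →0(L), so W
n=7: →1(L), so W
n=8: →2(L), so W
n=9: →2(L), so W
n=10: →7(W), 4(W), 3(W) — all W, so L
n=11: →8(W), 5(W), 4(W) — all W, so L
n=12: →9(W), 6(W), 5(W) — all W, so L
n=13: →10(L), so W
n=14: →11(L), so W
n=15: →12(L), so W
n=16: →10(L), so W
n=17: →11(L), so W
n=18: →12(L), so W
n=19: →12(L), so W
n=20: →17(W), 14(W), 13(W) — all W, so L
n=21: →18(W), 15(W), 14(W) — all W, so L
n=22: →19(W), 16(W), 15(W) — all W, so L
n=23: →20(L), so W
n=24: →21(L), so W
n=25: →22(L), so W
n=26: →20(L), so W
n=27: →21(L), so W
n=28: →22(L), so W
n=29: →22(L), so W
n=30: →27(W), 24(W), 23(W) — all W, so L
n=31: →28(W), 25(W), 24(W) — all W, so L
n=32: →29(W), 26(W), 25(W) — all W, so L
n=33: →30(L), so W
n=34: →31(L), so W
n=35: →32(L), so W
n=36: →30(L), so W
The starting position 36 is W: Alice should remove 6, leaving 30, handing over an L position.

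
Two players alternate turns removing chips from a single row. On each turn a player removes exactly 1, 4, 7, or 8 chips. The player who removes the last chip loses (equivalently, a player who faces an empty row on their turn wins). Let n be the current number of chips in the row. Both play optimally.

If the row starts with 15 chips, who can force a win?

The second player wins.

Label each position W (a win for the player to move) or L (a loss). A position with no legal move is W; any other position is W exactly when some move reaches an L, and L when every move reaches a W.
n=0: no move; the opponent has just taken the last chip and therefore loses → W
n=1: the only move is to 0(W), a W ⇒ L
n=2: can move to 1, which is L ⇒ W
n=3: the only move is to 2(W), a W ⇒ L
n=4: can move to 3, which is L ⇒ W
n=5: can move to 1, which is L ⇒ W
n=6: moves to 5(W), 2(W); every one is W ⇒ L
n=7: can move to 6, which is L ⇒ W
n=8: can move to 1, which is L ⇒ W
n=9: can move to 1, which is L ⇒ W
n=10: can move to 6, which is L ⇒ W
n=11: can move to 3, which is L ⇒ W
n=12: moves to 11(W), 8(W), 5(W), 4(W); every one is W ⇒ L
n=13: can move to 12, which is L ⇒ W
n=14: can move to 6, which is L ⇒ W
n=15: moves to 14(W), 11(W), 8(W), 7(W); every one is W ⇒ L
Every move from 15 reaches a W position, so the mover loses.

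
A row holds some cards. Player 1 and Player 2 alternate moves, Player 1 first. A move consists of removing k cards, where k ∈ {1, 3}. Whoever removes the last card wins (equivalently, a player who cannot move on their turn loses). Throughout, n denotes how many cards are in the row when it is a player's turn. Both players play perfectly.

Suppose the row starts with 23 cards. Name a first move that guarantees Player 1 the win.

Positions with no move are L. A position that does have a move is losing for the player to move precisely when every available move leads to a winning position for the opponent. Fill in the labels:
n=0: no move → L
n=1: reaches L-position 0 → W
n=2: only reaches 1(W), which is W → L
n=3: reaches L-position 2 → W
n=4: only reaches 3(W), 1(W), all W → L
n=5: reaches L-position 4 → W
n=6: only reaches 5(W), 3(W), all W → L
n=7: reaches L-position 6 → W
n=8: only reaches 7(W), 5(W), all W → L
n=9: reaches L-position 8 → W
n=10: only reaches 9(W), 7(W), all W → L
n=11: reaches L-position 10 → W
n=12: only reaches 11(W), 9(W), all W → L
n=13: reaches L-position 12 → W
n=14: only reaches 13(W), 11(W), all W → L
n=15: reaches L-position 14 → W
n=16: only reaches 15(W), 13(W), all W → L
n=17: reaches L-position 16 → W
n=18: only reaches 17(W), 15(W), all W → L
n=19: reaches L-position 18 → W
n=20: only reaches 19(W), 17(W), all W → L
n=21: reaches L-position 20 → W
n=22: only reaches 21(W), 19(W), all W → L
n=23: reaches L-position 22 → W
From 23, the L positions reachable in one move are: 22, 20. Any move reaching one of these is winning.

Remove 1, leaving 22.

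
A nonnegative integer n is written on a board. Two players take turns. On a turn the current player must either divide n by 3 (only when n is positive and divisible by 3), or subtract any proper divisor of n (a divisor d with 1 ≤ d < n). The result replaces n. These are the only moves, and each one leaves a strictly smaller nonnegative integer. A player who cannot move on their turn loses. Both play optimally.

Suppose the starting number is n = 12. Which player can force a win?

Positions with no move are L. A position that does have a move is losing for the player to move precisely when every available move leads to a winning position for the opponent. Fill in the labels:
n=0: no move → L
n=1: no move → L
n=2: can move to 1, which is L ⇒ W
n=3: can move to 1, which is L ⇒ W
n=4: moves to 2(W), 3(W); every one is W ⇒ L
n=5: can move to 4, which is L ⇒ W
n=6: can move to 4, which is L ⇒ W
n=7: the only move is to 6(W), a W ⇒ L
n=8: can move to 4, which is L ⇒ W
n=9: moves to 3(W), 6(W), 8(W); every one is W ⇒ L
n=10: can move to 9, which is L ⇒ W
n=11: the only move is to 10(W), a W ⇒ L
n=12: can move to 4, which is L ⇒ W
The starting position 12 is W: the player to move should move to 4, handing over an L position.

The first player wins.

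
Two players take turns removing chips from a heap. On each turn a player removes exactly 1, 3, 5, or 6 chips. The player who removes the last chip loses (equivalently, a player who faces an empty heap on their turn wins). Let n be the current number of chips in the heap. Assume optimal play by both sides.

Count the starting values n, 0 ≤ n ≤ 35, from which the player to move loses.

Build the W/L table. Terminal = W. A non-terminal position is W if it has a move to some L; otherwise it is L.
n=0: no move; the opponent has just taken the last chip and therefore loses → W
n=1: the only move is to 0(W), a W ⇒ L
n=2: can move to 1, which is L ⇒ W
n=3: moves to 2(W), 0(W); every one is W ⇒ L
n=4: can move to 3, which is L ⇒ W
n=5: moves to 4(W), 2(W), 0(W); every one is W ⇒ L
n=6: can move to 5, which is L ⇒ W
n=7: can move to 1, which is L ⇒ W
n=8: can move to 5, which is L ⇒ W
n=9: can move to 3, which is L ⇒ W
n=10: can move to 5, which is L ⇒ W
n=11: can move to 5, which is L ⇒ W
n=12: moves to 11(W), 9(W), 7(W), 6(W); every one is W ⇒ L
n=13: can move to 12, which is L ⇒ W
n=14: moves to 13(W), 11(W), 9(W), 8(W); every one is W ⇒ L
n=15: can move to 14, which is L ⇒ W
n=16: moves to 15(W), 13(W), 11(W), 10(W); every one is W ⇒ L
n=17: can move to 16, which is L ⇒ W
n=18: can move to 12, which is L ⇒ W
n=19: can move to 16, which is L ⇒ W
n=20: can move to 14, which is L ⇒ W
n=21: can move to 16, which is L ⇒ W
n=22: can move to 16, which is L ⇒ W
n=23: moves to 22(W), 20(W), 18(W), 17(W); every one is W ⇒ L
n=24: can move to 23, which is L ⇒ W
n=25: moves to 24(W), 22(W), 20(W), 19(W); every one is W ⇒ L
n=26: can move to 25, which is L ⇒ W
n=27: moves to 26(W), 24(W), 22(W), 21(W); every one is W ⇒ L
n=28: can move to 27, which is L ⇒ W
n=29: can move to 23, which is L ⇒ W
n=30: can move to 27, which is L ⇒ W
n=31: can move to 25, which is L ⇒ W
n=32: can move to 27, which is L ⇒ W
n=33: can move to 27, which is L ⇒ W
n=34: moves to 33(W), 31(W), 29(W), 28(W); every one is W ⇒ L
n=35: can move to 34, which is L ⇒ W
L entries with 0 ≤ n ≤ 35: n = 1, 3, 5, 12, 14, 16, 23, 25, 27, 34; that makes 10.

10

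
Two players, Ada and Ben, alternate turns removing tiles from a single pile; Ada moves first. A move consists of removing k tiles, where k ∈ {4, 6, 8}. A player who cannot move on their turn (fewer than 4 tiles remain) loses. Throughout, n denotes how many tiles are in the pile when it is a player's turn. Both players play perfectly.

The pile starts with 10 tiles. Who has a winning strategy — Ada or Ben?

Ada wins.

Label each position W (a win for the player to move) or L (a loss). A position with no legal move is L; any other position is W exactly when some move reaches an L, and L when every move reaches a W.
n=0: no move → L
n=1: no move → L
n=2: no move → L
n=3: no move → L
n=4: →0(L), so W
n=5: →1(L), so W
n=6: →2(L), so W
n=7: →3(L), so W
n=8: →2(L), so W
n=9: →3(L), so W
n=10: →2(L), so W
The starting position 10 is W: Ada should remove 8, leaving 2, handing over an L position.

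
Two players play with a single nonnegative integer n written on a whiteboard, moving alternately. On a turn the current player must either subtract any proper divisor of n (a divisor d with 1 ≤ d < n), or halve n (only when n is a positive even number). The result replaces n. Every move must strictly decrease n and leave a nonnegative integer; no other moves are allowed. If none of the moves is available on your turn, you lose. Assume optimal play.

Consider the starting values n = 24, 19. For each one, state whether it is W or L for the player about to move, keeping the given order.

24: W, 19: L

Build the W/L table. Terminal = L. A non-terminal position is W if it has a move to some L; otherwise it is L.
n=0: no move → L
n=1: no move → L
n=2: W (go to 1, an L position)
n=3: L (sole option 2(W) is W)
n=4: W (go to 3, an L position)
n=5: L (sole option 4(W) is W)
n=6: W (go to 3, an L position)
n=7: L (sole option 6(W) is W)
n=8: W (go to 7, an L position)
n=9: L (options 6(W), 8(W) are all W)
n=10: W (go to 5, an L position)
n=11: L (sole option 10(W) is W)
n=12: W (go to 9, an L position)
n=13: L (sole option 12(W) is W)
n=14: W (go to 7, an L position)
n=15: L (options 10(W), 12(W), 14(W) are all W)
n=16: W (go to 15, an L position)
n=17: L (sole option 16(W) is W)
n=18: W (go to 9, an L position)
n=19: L (sole option 18(W) is W)
n=20: W (go to 15, an L position)
n=21: L (options 14(W), 18(W), 20(W) are all W)
n=22: W (go to 11, an L position)
n=23: L (sole option 22(W) is W)
n=24: W (go to 21, an L position)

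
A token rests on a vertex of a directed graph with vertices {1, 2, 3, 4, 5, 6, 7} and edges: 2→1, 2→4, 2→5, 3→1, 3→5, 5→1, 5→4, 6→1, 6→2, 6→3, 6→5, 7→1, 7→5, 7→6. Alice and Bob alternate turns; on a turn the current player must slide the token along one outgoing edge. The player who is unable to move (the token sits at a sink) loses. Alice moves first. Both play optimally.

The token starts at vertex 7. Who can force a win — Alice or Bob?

Classify positions by backward induction: terminal positions (no move available) are L. From any other position, the mover wins iff some move reaches an L.
Every edge goes from a vertex to one that appears earlier in the order 4, 1, 5, 2, 3, 6, 7, so processing vertices in that order labels each vertex after all of its successors.
4: no outgoing edge → L
1: no outgoing edge → L
5: →1(L), so W
2: →1(L), so W
3: →1(L), so W
6: →1(L), so W
7: →1(L), so W
From 7 Alice can move to 1, reaching an L position.

Alice wins.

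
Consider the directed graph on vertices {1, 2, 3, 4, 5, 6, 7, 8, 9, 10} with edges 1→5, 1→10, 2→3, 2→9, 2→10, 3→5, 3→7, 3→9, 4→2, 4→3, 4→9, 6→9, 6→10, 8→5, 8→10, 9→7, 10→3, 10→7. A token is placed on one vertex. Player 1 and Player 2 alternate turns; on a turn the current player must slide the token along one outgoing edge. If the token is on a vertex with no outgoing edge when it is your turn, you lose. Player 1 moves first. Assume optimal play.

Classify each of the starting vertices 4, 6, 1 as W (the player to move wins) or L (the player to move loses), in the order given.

Classify positions by backward induction: terminal positions (no move available) are L. From any other position, the mover wins iff some move reaches an L.
Every edge goes from a vertex to one that appears earlier in the order 5, 7, 9, 3, 10, 8, 6, 1, 2, 4, so processing vertices in that order labels each vertex after all of its successors.
5: no outgoing edge → L
7: no outgoing edge → L
9: reaches L-position 7 → W
3: reaches L-position 7 → W
10: reaches L-position 7 → W
8: reaches L-position 5 → W
6: only reaches 10(W), 9(W), all W → L
1: reaches L-position 5 → W
2: only reaches 10(W), 3(W), 9(W), all W → L
4: reaches L-position 2 → W

4: W, 6: L, 1: W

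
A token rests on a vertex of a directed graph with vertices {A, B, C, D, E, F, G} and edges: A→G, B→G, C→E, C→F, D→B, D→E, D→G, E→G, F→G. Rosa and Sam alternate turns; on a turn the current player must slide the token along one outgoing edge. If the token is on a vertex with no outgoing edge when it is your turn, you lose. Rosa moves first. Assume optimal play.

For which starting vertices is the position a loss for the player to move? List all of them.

Work bottom-up. With no move the player to move loses. Otherwise the position is W if at least one move leads to an L position for the opponent, and L if every move leads to a W.
Every edge goes from a vertex to one that appears earlier in the order G, B, E, D, A, F, C, so processing vertices in that order labels each vertex after all of its successors.
G: no outgoing edge → L
B: can move to G, which is L ⇒ W
E: can move to G, which is L ⇒ W
D: can move to G, which is L ⇒ W
A: can move to G, which is L ⇒ W
F: can move to G, which is L ⇒ W
C: moves to F(W), E(W); every one is W ⇒ L
Reading off the rows marked L gives the requested list; there are 2 such vertices.

C, G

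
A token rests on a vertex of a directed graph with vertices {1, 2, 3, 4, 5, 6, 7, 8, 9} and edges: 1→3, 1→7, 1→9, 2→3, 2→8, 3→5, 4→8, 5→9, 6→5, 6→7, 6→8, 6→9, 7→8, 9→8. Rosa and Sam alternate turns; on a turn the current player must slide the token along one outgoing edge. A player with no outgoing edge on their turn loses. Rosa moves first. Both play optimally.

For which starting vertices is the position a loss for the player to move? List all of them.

Work bottom-up. With no move the player to move loses. Otherwise the position is W if at least one move leads to an L position for the opponent, and L if every move leads to a W.
Every edge goes from a vertex to one that appears earlier in the order 8, 9, 5, 7, 3, 6, 4, 1, 2, so processing vertices in that order labels each vertex after all of its successors.
8: no outgoing edge → L
9: can move to 8, which is L ⇒ W
5: the only move is to 9(W), a W ⇒ L
7: can move to 8, which is L ⇒ W
3: can move to 5, which is L ⇒ W
6: can move to 5, which is L ⇒ W
4: can move to 8, which is L ⇒ W
1: moves to 3(W), 7(W), 9(W); every one is W ⇒ L
2: can move to 8, which is L ⇒ W
Reading off the rows marked L gives the requested list; there are 3 such vertices.

1, 5, 8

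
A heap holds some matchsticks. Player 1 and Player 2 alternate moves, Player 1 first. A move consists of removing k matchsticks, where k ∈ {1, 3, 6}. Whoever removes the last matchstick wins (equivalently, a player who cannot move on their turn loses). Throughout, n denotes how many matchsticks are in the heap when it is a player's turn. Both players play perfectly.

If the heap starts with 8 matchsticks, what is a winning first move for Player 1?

Remove 6, leaving 2.

Positions with no move are L. A position that does have a move is losing for the player to move precisely when every available move leads to a winning position for the opponent. Fill in the labels:
n=0: no move → L
n=1: W (go to 0, an L position)
n=2: L (sole option 1(W) is W)
n=3: W (go to 2, an L position)
n=4: L (options 3(W), 1(W) are all W)
n=5: W (go to 4, an L position)
n=6: W (go to 0, an L position)
n=7: W (go to 4, an L position)
n=8: W (go to 2, an L position)
From 8, the L positions reachable in one move are: 2.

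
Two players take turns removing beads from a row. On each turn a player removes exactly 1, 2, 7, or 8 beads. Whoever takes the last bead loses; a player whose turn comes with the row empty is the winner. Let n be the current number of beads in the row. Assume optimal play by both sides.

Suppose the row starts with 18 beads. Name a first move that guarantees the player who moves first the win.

Remove 2, leaving 16.

Build the W/L table. Terminal = W. A non-terminal position is W if it has a move to some L; otherwise it is L.
n=0: no move; the opponent has just taken the last bead and therefore loses → W
n=1: →0(W) only, which is W, so L
n=2: →1(L), so W
n=3: →1(L), so W
n=4: →3(W), 2(W) — all W, so L
n=5: →4(L), so W
n=6: →4(L), so W
n=7: →6(W), 5(W), 0(W) — all W, so L
n=8: →7(L), so W
n=9: →7(L), so W
n=10: →9(W), 8(W), 3(W), 2(W) — all W, so L
n=11: →10(L), so W
n=12: →10(L), so W
n=13: →12(W), 11(W), 6(W), 5(W) — all W, so L
n=14: →13(L), so W
n=15: →13(L), so W
n=16: →15(W), 14(W), 9(W), 8(W) — all W, so L
n=17: →16(L), so W
n=18: →16(L), so W
From 18, the L positions reachable in one move are: 16, 10. Any move reaching one of these is winning.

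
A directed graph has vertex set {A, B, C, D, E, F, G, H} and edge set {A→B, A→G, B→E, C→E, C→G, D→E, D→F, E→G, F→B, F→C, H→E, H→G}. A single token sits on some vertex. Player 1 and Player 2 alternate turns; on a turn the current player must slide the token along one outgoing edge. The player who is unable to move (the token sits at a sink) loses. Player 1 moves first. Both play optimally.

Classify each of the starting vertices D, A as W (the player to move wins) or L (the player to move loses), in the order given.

D: L, A: W

Use the standard recursion: the mover loses at a terminal position; elsewhere, the mover wins exactly when some move hands the opponent an L position.
Every edge goes from a vertex to one that appears earlier in the order G, E, B, H, C, A, F, D, so processing vertices in that order labels each vertex after all of its successors.
G: no outgoing edge → L
E: →G(L), so W
B: →E(W) only, which is W, so L
H: →G(L), so W
C: →G(L), so W
A: →B(L), so W
F: →B(L), so W
D: →F(W), E(W) — all W, so L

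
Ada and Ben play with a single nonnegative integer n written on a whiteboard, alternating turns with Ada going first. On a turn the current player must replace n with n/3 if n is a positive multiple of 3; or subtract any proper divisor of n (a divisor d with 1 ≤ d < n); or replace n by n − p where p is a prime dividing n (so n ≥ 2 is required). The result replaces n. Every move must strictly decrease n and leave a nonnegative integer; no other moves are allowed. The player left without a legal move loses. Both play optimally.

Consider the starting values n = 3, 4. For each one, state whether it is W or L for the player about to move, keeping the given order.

Use the standard recursion: the mover loses at a terminal position; elsewhere, the mover wins exactly when some move hands the opponent an L position.
n=0: no move → L
n=1: no move → L
n=2: W (go to 0, an L position)
n=3: W (go to 0, an L position)
n=4: L (options 2(W), 3(W) are all W)

3: W, 4: L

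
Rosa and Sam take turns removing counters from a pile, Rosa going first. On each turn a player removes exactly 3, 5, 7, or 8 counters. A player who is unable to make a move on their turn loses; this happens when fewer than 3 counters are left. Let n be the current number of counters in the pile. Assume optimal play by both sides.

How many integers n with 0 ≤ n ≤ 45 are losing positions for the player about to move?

Label each position W (a win for the player to move) or L (a loss). A position with no legal move is L; any other position is W exactly when some move reaches an L, and L when every move reaches a W.
n=0: no move → L
n=1: no move → L
n=2: no move → L
n=3: reaches L-position 0 → W
n=4: reaches L-position 1 → W
n=5: reaches L-position 2 → W
n=6: reaches L-position 1 → W
n=7: reaches L-position 2 → W
n=8: reaches L-position 1 → W
n=9: reaches L-position 2 → W
n=10: reaches L-position 2 → W
n=11: only reaches 8(W), 6(W), 4(W), 3(W), all W → L
n=12: only reaches 9(W), 7(W), 5(W), 4(W), all W → L
n=13: only reaches 10(W), 8(W), 6(W), 5(W), all W → L
n=14: reaches L-position 11 → W
n=15: reaches L-position 12 → W
n=16: reaches L-position 13 → W
n=17: reaches L-position 12 → W
n=18: reaches L-position 13 → W
n=19: reaches L-position 12 → W
n=20: reaches L-position 13 → W
n=21: reaches L-position 13 → W
n=22: only reaches 19(W), 17(W), 15(W), 14(W), all W → L
n=23: only reaches 20(W), 18(W), 16(W), 15(W), all W → L
n=24: only reaches 21(W), 19(W), 17(W), 16(W), all W → L
n=25: reaches L-position 22 → W
n=26: reaches L-position 23 → W
n=27: reaches L-position 24 → W
n=28: reaches L-position 23 → W
n=29: reaches L-position 24 → W
n=30: reaches L-position 23 → W
n=31: reaches L-position 24 → W
n=32: reaches L-position 24 → W
n=33: only reaches 30(W), 28(W), 26(W), 25(W), all W → L
n=34: only reaches 31(W), 29(W), 27(W), 26(W), all W → L
n=35: only reaches 32(W), 30(W), 28(W), 27(W), all W → L
n=36: reaches L-position 33 → W
n=37: reaches L-position 34 → W
n=38: reaches L-position 35 → W
n=39: reaches L-position 34 → W
n=40: reaches L-position 35 → W
n=41: reaches L-position 34 → W
n=42: reaches L-position 35 → W
n=43: reaches L-position 35 → W
n=44: only reaches 41(W), 39(W), 37(W), 36(W), all W → L
n=45: only reaches 42(W), 40(W), 38(W), 37(W), all W → L
L entries with 0 ≤ n ≤ 45: n = 0, 1, 2, 11, 12, 13, 22, 23, 24, 33, 34, 35, 44, 45; that makes 14.

14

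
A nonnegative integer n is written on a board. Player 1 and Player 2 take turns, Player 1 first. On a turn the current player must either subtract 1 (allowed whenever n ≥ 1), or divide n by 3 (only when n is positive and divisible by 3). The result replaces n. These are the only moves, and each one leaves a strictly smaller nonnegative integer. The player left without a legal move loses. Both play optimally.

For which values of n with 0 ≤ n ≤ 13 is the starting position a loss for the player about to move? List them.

0, 2, 4, 7, 9, 11, 13

Use the standard recursion: the mover loses at a terminal position; elsewhere, the mover wins exactly when some move hands the opponent an L position.
n=0: no move → L
n=1: can move to 0, which is L ⇒ W
n=2: the only move is to 1(W), a W ⇒ L
n=3: can move to 2, which is L ⇒ W
n=4: the only move is to 3(W), a W ⇒ L
n=5: can move to 4, which is L ⇒ W
n=6: can move to 2, which is L ⇒ W
n=7: the only move is to 6(W), a W ⇒ L
n=8: can move to 7, which is L ⇒ W
n=9: moves to 3(W), 8(W); every one is W ⇒ L
n=10: can move to 9, which is L ⇒ W
n=11: the only move is to 10(W), a W ⇒ L
n=12: can move to 4, which is L ⇒ W
n=13: the only move is to 12(W), a W ⇒ L
Reading off the rows marked L gives the requested list; there are 7 such values of n.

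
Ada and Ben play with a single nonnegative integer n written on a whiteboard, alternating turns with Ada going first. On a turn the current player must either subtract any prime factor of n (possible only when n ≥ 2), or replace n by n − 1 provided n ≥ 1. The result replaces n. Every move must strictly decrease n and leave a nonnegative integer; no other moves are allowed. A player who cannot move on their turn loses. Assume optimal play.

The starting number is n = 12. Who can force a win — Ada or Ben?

Ben wins.

Positions with no move are L. A position that does have a move is losing for the player to move precisely when every available move leads to a winning position for the opponent. Fill in the labels:
n=0: no move → L
n=1: reaches L-position 0 → W
n=2: reaches L-position 0 → W
n=3: reaches L-position 0 → W
n=4: only reaches 2(W), 3(W), all W → L
n=5: reaches L-position 0 → W
n=6: reaches L-position 4 → W
n=7: reaches L-position 0 → W
n=8: only reaches 6(W), 7(W), all W → L
n=9: reaches L-position 8 → W
n=10: reaches L-position 8 → W
n=11: reaches L-position 0 → W
n=12: only reaches 9(W), 10(W), 11(W), all W → L
The starting position 12 is L: whatever Ada does, the opponent receives a W position.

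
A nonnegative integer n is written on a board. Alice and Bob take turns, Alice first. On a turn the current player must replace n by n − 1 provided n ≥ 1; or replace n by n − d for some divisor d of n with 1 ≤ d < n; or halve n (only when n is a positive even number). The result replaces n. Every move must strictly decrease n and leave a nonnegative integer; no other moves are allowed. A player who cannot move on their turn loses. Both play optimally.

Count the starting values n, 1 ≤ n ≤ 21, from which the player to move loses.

10

Label each position W (a win for the player to move) or L (a loss). A position with no legal move is L; any other position is W exactly when some move reaches an L, and L when every move reaches a W.
n=0: no move → L
n=1: →0(L), so W
n=2: →1(W) only, which is W, so L
n=3: →2(L), so W
n=4: →2(L), so W
n=5: →4(W) only, which is W, so L
n=6: →5(L), so W
n=7: →6(W) only, which is W, so L
n=8: →7(L), so W
n=9: →6(W), 8(W) — all W, so L
n=10: →5(L), so W
n=11: →10(W) only, which is W, so L
n=12: →9(L), so W
n=13: →12(W) only, which is W, so L
n=14: →7(L), so W
n=15: →10(W), 12(W), 14(W) — all W, so L
n=16: →15(L), so W
n=17: →16(W) only, which is W, so L
n=18: →9(L), so W
n=19: →18(W) only, which is W, so L
n=20: →15(L), so W
n=21: →14(W), 18(W), 20(W) — all W, so L
L entries with 1 ≤ n ≤ 21 (n=0 is outside the asked range and is not counted): n = 2, 5, 7, 9, 11, 13, 15, 17, 19, 21; that makes 10.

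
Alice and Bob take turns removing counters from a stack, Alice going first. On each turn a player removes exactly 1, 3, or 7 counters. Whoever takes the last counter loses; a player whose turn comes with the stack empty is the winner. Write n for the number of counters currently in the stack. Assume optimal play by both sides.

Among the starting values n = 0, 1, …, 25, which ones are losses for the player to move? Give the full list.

Classify positions by backward induction: terminal positions (no move available) are W. From any other position, the mover wins iff some move reaches an L.
n=0: no move; the opponent has just taken the last counter and therefore loses → W
n=1: L (sole option 0(W) is W)
n=2: W (go to 1, an L position)
n=3: L (options 2(W), 0(W) are all W)
n=4: W (go to 3, an L position)
n=5: L (options 4(W), 2(W) are all W)
n=6: W (go to 5, an L position)
n=7: L (options 6(W), 4(W), 0(W) are all W)
n=8: W (go to 7, an L position)
n=9: L (options 8(W), 6(W), 2(W) are all W)
n=10: W (go to 9, an L position)
n=11: L (options 10(W), 8(W), 4(W) are all W)
n=12: W (go to 11, an L position)
n=13: L (options 12(W), 10(W), 6(W) are all W)
n=14: W (go to 13, an L position)
n=15: L (options 14(W), 12(W), 8(W) are all W)
n=16: W (go to 15, an L position)
n=17: L (options 16(W), 14(W), 10(W) are all W)
n=18: W (go to 17, an L position)
n=19: L (options 18(W), 16(W), 12(W) are all W)
n=20: W (go to 19, an L position)
n=21: L (options 20(W), 18(W), 14(W) are all W)
n=22: W (go to 21, an L position)
n=23: L (options 22(W), 20(W), 16(W) are all W)
n=24: W (go to 23, an L position)
n=25: L (options 24(W), 22(W), 18(W) are all W)
The losing starting values of n are exactly the entries labelled L in this table (13 of them).

1, 3, 5, 7, 9, 11, 13, 15, 17, 19, 21, 23, 25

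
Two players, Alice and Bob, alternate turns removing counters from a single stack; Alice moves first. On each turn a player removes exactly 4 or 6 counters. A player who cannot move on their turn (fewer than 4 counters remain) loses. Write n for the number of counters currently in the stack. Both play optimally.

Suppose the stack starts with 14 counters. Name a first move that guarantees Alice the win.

Remove 4, leaving 10.

Build the W/L table. Terminal = L. A non-terminal position is W if it has a move to some L; otherwise it is L.
n=0: no move → L
n=1: no move → L
n=2: no move → L
n=3: no move → L
n=4: →0(L), so W
n=5: →1(L), so W
n=6: →2(L), so W
n=7: →3(L), so W
n=8: →2(L), so W
n=9: →3(L), so W
n=10: →6(W), 4(W) — all W, so L
n=11: →7(W), 5(W) — all W, so L
n=12: →8(W), 6(W) — all W, so L
n=13: →9(W), 7(W) — all W, so L
n=14: →10(L), so W
From 14, the L positions reachable in one move are: 10.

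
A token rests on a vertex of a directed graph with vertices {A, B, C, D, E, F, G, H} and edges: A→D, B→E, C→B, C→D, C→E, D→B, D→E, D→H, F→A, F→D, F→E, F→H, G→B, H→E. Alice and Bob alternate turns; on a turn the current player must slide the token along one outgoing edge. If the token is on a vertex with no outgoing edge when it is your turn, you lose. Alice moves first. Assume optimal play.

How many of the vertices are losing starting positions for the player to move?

3

Classify positions by backward induction: terminal positions (no move available) are L. From any other position, the mover wins iff some move reaches an L.
Every edge goes from a vertex to one that appears earlier in the order E, H, B, D, C, A, F, G, so processing vertices in that order labels each vertex after all of its successors.
E: no outgoing edge → L
H: can move to E, which is L ⇒ W
B: can move to E, which is L ⇒ W
D: can move to E, which is L ⇒ W
C: can move to E, which is L ⇒ W
A: the only move is to D(W), a W ⇒ L
F: can move to A, which is L ⇒ W
G: the only move is to B(W), a W ⇒ L
The L vertices are A, E, G; that is 3 in all.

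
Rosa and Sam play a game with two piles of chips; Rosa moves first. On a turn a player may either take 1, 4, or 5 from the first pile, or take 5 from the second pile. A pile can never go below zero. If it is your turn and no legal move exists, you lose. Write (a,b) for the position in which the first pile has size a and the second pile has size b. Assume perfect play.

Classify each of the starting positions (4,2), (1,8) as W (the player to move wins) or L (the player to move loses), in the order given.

(4,2): W, (1,8): L

Label each position W (a win for the player to move) or L (a loss). A position with no legal move is L; any other position is W exactly when some move reaches an L, and L when every move reaches a W.
No move ever increases a pile, so every position that can arise here has a ≤ 4 and b ≤ 8; it is enough to label the cells with 0 ≤ a ≤ 4 and 0 ≤ b ≤ 8.
Every move lowers a or b (never raises either), so fill the grid row by row in increasing a, and left to right within a row: each cell's successors are then already labelled.
      b=0  b=1  b=2  b=3  b=4  b=5  b=6  b=7  b=8
a=0:    L    L    L    L    L    W    W    W    W
a=1:    W    W    W    W    W    L    L    L    L
a=2:    L    L    L    L    L    W    W    W    W
a=3:    W    W    W    W    W    L    L    L    L
a=4:    W    W    W    W    W    W    W    W    W
Cells with no legal move (terminal, hence L): (0,0), (0,1), (0,2), (0,3), (0,4).
The remaining L cells, each justified by listing all of its moves:
(1,5): only reaches (0,5)(W), (1,0)(W), all W → L
(1,6): only reaches (0,6)(W), (1,1)(W), all W → L
(1,7): only reaches (0,7)(W), (1,2)(W), all W → L
(1,8): only reaches (0,8)(W), (1,3)(W), all W → L
(2,0): only reaches (1,0)(W), which is W → L
(2,1): only reaches (1,1)(W), which is W → L
(2,2): only reaches (1,2)(W), which is W → L
(2,3): only reaches (1,3)(W), which is W → L
(2,4): only reaches (1,4)(W), which is W → L
(3,5): only reaches (2,5)(W), (3,0)(W), all W → L
(3,6): only reaches (2,6)(W), (3,1)(W), all W → L
(3,7): only reaches (2,7)(W), (3,2)(W), all W → L
(3,8): only reaches (2,8)(W), (3,3)(W), all W → L
Every other cell has at least one move into one of the L cells above, so it is W.
(4,2): the move to (0,2) reaches an L cell, so W
(1,8): one of the L cells justified above, so L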